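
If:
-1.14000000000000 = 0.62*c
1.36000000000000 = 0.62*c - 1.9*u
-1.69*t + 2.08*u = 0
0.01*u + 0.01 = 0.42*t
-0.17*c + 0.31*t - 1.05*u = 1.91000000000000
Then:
No Solution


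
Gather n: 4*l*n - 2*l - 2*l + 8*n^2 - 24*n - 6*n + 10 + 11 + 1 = -4*l + 8*n^2 + n*(4*l - 30) + 22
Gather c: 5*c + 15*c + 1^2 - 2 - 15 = 20*c - 16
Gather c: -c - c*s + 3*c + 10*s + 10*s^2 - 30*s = c*(2 - s) + 10*s^2 - 20*s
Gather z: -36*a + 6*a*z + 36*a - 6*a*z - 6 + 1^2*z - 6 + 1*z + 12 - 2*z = 0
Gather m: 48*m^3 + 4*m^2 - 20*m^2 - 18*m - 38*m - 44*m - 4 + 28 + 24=48*m^3 - 16*m^2 - 100*m + 48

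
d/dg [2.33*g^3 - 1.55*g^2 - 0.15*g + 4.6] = 6.99*g^2 - 3.1*g - 0.15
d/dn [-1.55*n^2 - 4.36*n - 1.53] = -3.1*n - 4.36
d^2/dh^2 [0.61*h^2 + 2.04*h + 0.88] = 1.22000000000000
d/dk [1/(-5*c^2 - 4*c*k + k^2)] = 2*(2*c - k)/(5*c^2 + 4*c*k - k^2)^2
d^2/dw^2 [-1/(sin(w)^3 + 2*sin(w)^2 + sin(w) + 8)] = (9*sin(w)^6 + 22*sin(w)^5 + 6*sin(w)^4 - 98*sin(w)^3 - 93*sin(w)^2 + 28*sin(w) + 30)/(sin(w)^3 + 2*sin(w)^2 + sin(w) + 8)^3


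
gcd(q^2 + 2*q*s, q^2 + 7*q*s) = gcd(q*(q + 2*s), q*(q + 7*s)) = q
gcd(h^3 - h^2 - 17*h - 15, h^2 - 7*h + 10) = h - 5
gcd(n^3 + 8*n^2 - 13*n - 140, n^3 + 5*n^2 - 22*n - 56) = n^2 + 3*n - 28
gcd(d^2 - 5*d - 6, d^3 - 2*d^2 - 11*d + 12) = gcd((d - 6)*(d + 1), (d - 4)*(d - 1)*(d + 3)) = 1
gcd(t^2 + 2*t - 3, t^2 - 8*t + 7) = t - 1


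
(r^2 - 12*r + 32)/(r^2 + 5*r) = (r^2 - 12*r + 32)/(r*(r + 5))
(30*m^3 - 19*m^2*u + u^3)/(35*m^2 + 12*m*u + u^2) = (6*m^2 - 5*m*u + u^2)/(7*m + u)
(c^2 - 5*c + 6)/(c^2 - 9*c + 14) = (c - 3)/(c - 7)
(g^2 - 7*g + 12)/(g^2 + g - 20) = (g - 3)/(g + 5)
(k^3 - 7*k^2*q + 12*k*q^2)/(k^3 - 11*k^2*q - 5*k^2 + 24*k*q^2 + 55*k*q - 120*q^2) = k*(-k + 4*q)/(-k^2 + 8*k*q + 5*k - 40*q)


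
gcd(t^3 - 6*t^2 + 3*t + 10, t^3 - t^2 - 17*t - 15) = t^2 - 4*t - 5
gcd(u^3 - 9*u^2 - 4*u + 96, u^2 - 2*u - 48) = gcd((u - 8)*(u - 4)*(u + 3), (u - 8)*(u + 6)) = u - 8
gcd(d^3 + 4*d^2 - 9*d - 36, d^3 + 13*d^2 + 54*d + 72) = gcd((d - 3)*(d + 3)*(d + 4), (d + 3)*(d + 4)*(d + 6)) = d^2 + 7*d + 12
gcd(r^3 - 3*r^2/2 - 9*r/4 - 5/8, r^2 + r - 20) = 1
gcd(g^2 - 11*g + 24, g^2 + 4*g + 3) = 1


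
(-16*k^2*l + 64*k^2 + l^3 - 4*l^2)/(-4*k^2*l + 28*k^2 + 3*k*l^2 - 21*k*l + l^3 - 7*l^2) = (4*k*l - 16*k - l^2 + 4*l)/(k*l - 7*k - l^2 + 7*l)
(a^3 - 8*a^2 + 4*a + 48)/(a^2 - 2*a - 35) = (-a^3 + 8*a^2 - 4*a - 48)/(-a^2 + 2*a + 35)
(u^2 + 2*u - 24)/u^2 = 1 + 2/u - 24/u^2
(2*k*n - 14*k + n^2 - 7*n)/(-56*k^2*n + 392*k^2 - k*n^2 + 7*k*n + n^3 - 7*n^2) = (-2*k - n)/(56*k^2 + k*n - n^2)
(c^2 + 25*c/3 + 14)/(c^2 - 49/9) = 3*(c + 6)/(3*c - 7)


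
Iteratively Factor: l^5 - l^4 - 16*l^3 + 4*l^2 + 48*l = (l - 4)*(l^4 + 3*l^3 - 4*l^2 - 12*l) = (l - 4)*(l - 2)*(l^3 + 5*l^2 + 6*l) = (l - 4)*(l - 2)*(l + 3)*(l^2 + 2*l) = l*(l - 4)*(l - 2)*(l + 3)*(l + 2)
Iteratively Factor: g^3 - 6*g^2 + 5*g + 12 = (g + 1)*(g^2 - 7*g + 12) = (g - 3)*(g + 1)*(g - 4)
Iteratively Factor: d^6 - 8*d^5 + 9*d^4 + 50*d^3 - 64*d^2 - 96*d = (d - 4)*(d^5 - 4*d^4 - 7*d^3 + 22*d^2 + 24*d) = (d - 4)*(d + 2)*(d^4 - 6*d^3 + 5*d^2 + 12*d) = d*(d - 4)*(d + 2)*(d^3 - 6*d^2 + 5*d + 12) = d*(d - 4)^2*(d + 2)*(d^2 - 2*d - 3) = d*(d - 4)^2*(d - 3)*(d + 2)*(d + 1)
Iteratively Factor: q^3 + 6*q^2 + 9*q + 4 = (q + 1)*(q^2 + 5*q + 4) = (q + 1)^2*(q + 4)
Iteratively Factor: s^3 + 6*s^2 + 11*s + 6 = (s + 3)*(s^2 + 3*s + 2) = (s + 1)*(s + 3)*(s + 2)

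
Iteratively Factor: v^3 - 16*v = (v + 4)*(v^2 - 4*v) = v*(v + 4)*(v - 4)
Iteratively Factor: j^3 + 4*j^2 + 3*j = (j + 3)*(j^2 + j) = j*(j + 3)*(j + 1)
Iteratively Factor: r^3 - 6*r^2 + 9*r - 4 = (r - 1)*(r^2 - 5*r + 4) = (r - 4)*(r - 1)*(r - 1)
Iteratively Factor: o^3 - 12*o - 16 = (o + 2)*(o^2 - 2*o - 8) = (o + 2)^2*(o - 4)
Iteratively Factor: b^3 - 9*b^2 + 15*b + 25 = (b + 1)*(b^2 - 10*b + 25) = (b - 5)*(b + 1)*(b - 5)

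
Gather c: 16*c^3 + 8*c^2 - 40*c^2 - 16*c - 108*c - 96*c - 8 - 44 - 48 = 16*c^3 - 32*c^2 - 220*c - 100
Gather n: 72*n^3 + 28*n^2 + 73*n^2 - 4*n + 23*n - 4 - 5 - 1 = 72*n^3 + 101*n^2 + 19*n - 10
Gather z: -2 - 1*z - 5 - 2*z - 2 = -3*z - 9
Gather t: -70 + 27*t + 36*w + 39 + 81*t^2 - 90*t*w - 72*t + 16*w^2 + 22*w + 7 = 81*t^2 + t*(-90*w - 45) + 16*w^2 + 58*w - 24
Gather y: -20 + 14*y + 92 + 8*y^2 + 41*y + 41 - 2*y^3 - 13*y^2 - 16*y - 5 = -2*y^3 - 5*y^2 + 39*y + 108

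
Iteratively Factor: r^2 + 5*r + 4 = (r + 1)*(r + 4)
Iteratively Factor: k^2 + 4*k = (k + 4)*(k)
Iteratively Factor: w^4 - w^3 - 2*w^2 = (w)*(w^3 - w^2 - 2*w) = w*(w - 2)*(w^2 + w) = w^2*(w - 2)*(w + 1)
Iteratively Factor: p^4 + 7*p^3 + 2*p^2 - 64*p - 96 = (p - 3)*(p^3 + 10*p^2 + 32*p + 32) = (p - 3)*(p + 4)*(p^2 + 6*p + 8) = (p - 3)*(p + 2)*(p + 4)*(p + 4)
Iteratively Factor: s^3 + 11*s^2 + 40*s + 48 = (s + 4)*(s^2 + 7*s + 12) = (s + 4)^2*(s + 3)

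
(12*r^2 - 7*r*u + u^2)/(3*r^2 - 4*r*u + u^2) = (4*r - u)/(r - u)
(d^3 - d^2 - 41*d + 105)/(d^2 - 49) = (d^2 - 8*d + 15)/(d - 7)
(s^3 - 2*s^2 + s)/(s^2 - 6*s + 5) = s*(s - 1)/(s - 5)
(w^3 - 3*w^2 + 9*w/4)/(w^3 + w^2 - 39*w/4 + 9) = w/(w + 4)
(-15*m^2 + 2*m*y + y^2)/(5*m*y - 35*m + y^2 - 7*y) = (-3*m + y)/(y - 7)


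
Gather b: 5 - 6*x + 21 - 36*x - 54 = -42*x - 28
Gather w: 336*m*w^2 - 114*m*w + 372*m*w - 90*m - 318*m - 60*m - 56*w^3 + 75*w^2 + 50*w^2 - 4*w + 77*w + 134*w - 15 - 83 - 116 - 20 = -468*m - 56*w^3 + w^2*(336*m + 125) + w*(258*m + 207) - 234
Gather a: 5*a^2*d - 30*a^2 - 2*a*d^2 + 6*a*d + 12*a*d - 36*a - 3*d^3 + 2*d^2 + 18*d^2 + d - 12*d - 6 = a^2*(5*d - 30) + a*(-2*d^2 + 18*d - 36) - 3*d^3 + 20*d^2 - 11*d - 6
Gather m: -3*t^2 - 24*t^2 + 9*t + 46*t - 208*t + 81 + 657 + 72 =-27*t^2 - 153*t + 810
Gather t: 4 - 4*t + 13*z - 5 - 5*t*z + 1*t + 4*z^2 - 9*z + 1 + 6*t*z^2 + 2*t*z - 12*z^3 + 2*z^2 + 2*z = t*(6*z^2 - 3*z - 3) - 12*z^3 + 6*z^2 + 6*z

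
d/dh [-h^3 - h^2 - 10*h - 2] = -3*h^2 - 2*h - 10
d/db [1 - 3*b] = -3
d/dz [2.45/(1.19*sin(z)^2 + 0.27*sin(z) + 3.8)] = -(5.831*sin(z) + 0.6615)*cos(z)/(1.19*sin(z)^2 + 0.27*sin(z) + 3.8)^2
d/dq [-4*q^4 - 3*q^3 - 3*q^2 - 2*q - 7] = -16*q^3 - 9*q^2 - 6*q - 2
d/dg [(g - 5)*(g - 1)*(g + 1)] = 3*g^2 - 10*g - 1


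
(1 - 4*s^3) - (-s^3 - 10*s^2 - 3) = -3*s^3 + 10*s^2 + 4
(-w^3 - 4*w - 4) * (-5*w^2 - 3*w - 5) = 5*w^5 + 3*w^4 + 25*w^3 + 32*w^2 + 32*w + 20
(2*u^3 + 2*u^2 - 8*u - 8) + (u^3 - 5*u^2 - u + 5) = 3*u^3 - 3*u^2 - 9*u - 3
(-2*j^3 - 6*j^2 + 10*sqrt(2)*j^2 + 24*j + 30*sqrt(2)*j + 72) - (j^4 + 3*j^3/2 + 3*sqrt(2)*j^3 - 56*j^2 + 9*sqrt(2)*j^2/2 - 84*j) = -j^4 - 3*sqrt(2)*j^3 - 7*j^3/2 + 11*sqrt(2)*j^2/2 + 50*j^2 + 30*sqrt(2)*j + 108*j + 72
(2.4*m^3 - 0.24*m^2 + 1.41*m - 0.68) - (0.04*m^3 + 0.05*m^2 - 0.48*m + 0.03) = 2.36*m^3 - 0.29*m^2 + 1.89*m - 0.71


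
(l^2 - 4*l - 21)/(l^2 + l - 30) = (l^2 - 4*l - 21)/(l^2 + l - 30)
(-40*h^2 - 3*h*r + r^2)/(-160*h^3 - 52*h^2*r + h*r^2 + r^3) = 1/(4*h + r)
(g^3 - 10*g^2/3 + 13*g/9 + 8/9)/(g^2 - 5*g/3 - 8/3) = (3*g^2 - 2*g - 1)/(3*(g + 1))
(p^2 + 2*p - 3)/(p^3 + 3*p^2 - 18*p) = (p^2 + 2*p - 3)/(p*(p^2 + 3*p - 18))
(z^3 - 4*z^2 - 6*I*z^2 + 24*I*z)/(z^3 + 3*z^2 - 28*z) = (z - 6*I)/(z + 7)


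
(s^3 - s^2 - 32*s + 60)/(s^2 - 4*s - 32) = (-s^3 + s^2 + 32*s - 60)/(-s^2 + 4*s + 32)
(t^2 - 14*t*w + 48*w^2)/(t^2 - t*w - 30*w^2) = (t - 8*w)/(t + 5*w)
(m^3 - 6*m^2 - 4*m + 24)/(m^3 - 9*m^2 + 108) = (m^2 - 4)/(m^2 - 3*m - 18)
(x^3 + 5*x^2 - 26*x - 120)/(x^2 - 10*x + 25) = (x^2 + 10*x + 24)/(x - 5)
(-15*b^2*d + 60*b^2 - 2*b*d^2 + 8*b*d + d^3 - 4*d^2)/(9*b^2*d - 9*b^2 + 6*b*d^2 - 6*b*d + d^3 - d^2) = (-5*b*d + 20*b + d^2 - 4*d)/(3*b*d - 3*b + d^2 - d)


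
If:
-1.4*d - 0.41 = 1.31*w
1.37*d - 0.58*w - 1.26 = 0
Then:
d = 0.54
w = -0.89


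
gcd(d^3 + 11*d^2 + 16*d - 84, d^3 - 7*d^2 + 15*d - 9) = 1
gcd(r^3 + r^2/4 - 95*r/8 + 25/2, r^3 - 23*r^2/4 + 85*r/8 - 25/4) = r^2 - 15*r/4 + 25/8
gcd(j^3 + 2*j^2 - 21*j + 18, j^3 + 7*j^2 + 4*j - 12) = j^2 + 5*j - 6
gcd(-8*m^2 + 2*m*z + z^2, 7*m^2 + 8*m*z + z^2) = 1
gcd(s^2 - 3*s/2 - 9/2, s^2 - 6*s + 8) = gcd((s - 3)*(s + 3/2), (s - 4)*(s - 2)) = 1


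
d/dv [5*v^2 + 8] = 10*v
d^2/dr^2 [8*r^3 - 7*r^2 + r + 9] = 48*r - 14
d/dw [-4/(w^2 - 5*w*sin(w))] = 4*(-5*w*cos(w) + 2*w - 5*sin(w))/(w^2*(w - 5*sin(w))^2)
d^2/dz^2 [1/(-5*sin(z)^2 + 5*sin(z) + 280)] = (-4*sin(z)^4 + 3*sin(z)^3 - 219*sin(z)^2 + 50*sin(z) + 114)/(5*(sin(z) + cos(z)^2 + 55)^3)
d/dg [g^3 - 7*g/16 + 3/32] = 3*g^2 - 7/16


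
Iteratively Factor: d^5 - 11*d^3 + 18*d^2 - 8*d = (d)*(d^4 - 11*d^2 + 18*d - 8) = d*(d - 1)*(d^3 + d^2 - 10*d + 8) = d*(d - 1)*(d + 4)*(d^2 - 3*d + 2) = d*(d - 1)^2*(d + 4)*(d - 2)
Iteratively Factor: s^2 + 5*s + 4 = (s + 1)*(s + 4)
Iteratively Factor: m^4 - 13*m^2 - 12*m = (m + 3)*(m^3 - 3*m^2 - 4*m) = (m + 1)*(m + 3)*(m^2 - 4*m) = (m - 4)*(m + 1)*(m + 3)*(m)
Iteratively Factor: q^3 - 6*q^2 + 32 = (q + 2)*(q^2 - 8*q + 16) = (q - 4)*(q + 2)*(q - 4)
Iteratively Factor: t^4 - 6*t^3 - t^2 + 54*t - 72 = (t - 4)*(t^3 - 2*t^2 - 9*t + 18) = (t - 4)*(t + 3)*(t^2 - 5*t + 6) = (t - 4)*(t - 2)*(t + 3)*(t - 3)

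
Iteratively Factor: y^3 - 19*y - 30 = (y + 2)*(y^2 - 2*y - 15) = (y - 5)*(y + 2)*(y + 3)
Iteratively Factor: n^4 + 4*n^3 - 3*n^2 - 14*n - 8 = (n - 2)*(n^3 + 6*n^2 + 9*n + 4) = (n - 2)*(n + 1)*(n^2 + 5*n + 4) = (n - 2)*(n + 1)^2*(n + 4)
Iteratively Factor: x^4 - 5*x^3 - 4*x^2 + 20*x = (x)*(x^3 - 5*x^2 - 4*x + 20) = x*(x - 2)*(x^2 - 3*x - 10) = x*(x - 5)*(x - 2)*(x + 2)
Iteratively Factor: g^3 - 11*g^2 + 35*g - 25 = (g - 1)*(g^2 - 10*g + 25) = (g - 5)*(g - 1)*(g - 5)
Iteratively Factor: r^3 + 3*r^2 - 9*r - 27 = (r - 3)*(r^2 + 6*r + 9) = (r - 3)*(r + 3)*(r + 3)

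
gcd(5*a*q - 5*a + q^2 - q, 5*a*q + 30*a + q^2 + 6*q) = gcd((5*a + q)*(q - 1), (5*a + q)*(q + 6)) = 5*a + q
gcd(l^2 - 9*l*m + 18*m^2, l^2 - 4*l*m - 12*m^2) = l - 6*m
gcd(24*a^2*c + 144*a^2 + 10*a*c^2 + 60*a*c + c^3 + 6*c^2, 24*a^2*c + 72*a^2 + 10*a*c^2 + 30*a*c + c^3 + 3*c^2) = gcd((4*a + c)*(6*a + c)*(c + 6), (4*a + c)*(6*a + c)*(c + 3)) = 24*a^2 + 10*a*c + c^2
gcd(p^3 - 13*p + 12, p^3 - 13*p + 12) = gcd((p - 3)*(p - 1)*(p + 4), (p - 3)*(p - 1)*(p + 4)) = p^3 - 13*p + 12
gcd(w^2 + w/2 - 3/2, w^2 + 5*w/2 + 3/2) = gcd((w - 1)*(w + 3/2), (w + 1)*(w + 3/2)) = w + 3/2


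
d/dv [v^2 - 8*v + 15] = 2*v - 8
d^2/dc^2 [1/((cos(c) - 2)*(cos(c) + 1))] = (-4*sin(c)^4 + 11*sin(c)^2 - 7*cos(c)/4 + 3*cos(3*c)/4 - 1)/((cos(c) - 2)^3*(cos(c) + 1)^3)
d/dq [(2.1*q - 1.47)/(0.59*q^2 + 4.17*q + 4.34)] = (-1.239*q^2 + 1.7346*q + 15.2439)/(0.3481*q^4 + 4.9206*q^3 + 22.5101*q^2 + 36.1956*q + 18.8356)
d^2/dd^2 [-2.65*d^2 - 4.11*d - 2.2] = -5.30000000000000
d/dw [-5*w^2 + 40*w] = 40 - 10*w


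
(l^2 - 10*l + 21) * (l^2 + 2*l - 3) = l^4 - 8*l^3 - 2*l^2 + 72*l - 63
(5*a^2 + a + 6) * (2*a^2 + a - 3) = 10*a^4 + 7*a^3 - 2*a^2 + 3*a - 18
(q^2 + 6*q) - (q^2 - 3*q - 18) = 9*q + 18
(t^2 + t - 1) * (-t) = -t^3 - t^2 + t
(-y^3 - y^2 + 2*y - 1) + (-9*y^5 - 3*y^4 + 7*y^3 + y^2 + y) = -9*y^5 - 3*y^4 + 6*y^3 + 3*y - 1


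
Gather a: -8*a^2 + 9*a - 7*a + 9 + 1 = -8*a^2 + 2*a + 10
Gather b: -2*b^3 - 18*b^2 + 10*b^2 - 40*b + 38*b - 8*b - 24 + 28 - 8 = -2*b^3 - 8*b^2 - 10*b - 4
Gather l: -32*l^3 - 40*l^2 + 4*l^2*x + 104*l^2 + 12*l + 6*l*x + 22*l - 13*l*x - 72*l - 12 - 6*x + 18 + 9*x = -32*l^3 + l^2*(4*x + 64) + l*(-7*x - 38) + 3*x + 6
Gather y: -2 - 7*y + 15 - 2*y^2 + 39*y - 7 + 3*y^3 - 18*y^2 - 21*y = 3*y^3 - 20*y^2 + 11*y + 6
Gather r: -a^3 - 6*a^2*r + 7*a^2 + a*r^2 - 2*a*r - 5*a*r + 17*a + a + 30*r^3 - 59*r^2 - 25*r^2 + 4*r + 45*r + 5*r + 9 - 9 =-a^3 + 7*a^2 + 18*a + 30*r^3 + r^2*(a - 84) + r*(-6*a^2 - 7*a + 54)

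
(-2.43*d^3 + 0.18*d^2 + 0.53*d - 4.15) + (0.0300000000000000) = -2.43*d^3 + 0.18*d^2 + 0.53*d - 4.12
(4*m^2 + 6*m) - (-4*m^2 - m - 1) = 8*m^2 + 7*m + 1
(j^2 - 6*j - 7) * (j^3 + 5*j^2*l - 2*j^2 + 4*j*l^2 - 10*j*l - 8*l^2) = j^5 + 5*j^4*l - 8*j^4 + 4*j^3*l^2 - 40*j^3*l + 5*j^3 - 32*j^2*l^2 + 25*j^2*l + 14*j^2 + 20*j*l^2 + 70*j*l + 56*l^2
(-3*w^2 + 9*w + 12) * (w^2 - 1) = -3*w^4 + 9*w^3 + 15*w^2 - 9*w - 12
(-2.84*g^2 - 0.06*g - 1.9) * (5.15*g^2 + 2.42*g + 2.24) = -14.626*g^4 - 7.1818*g^3 - 16.2918*g^2 - 4.7324*g - 4.256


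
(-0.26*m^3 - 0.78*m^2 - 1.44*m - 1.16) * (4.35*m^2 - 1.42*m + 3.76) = -1.131*m^5 - 3.0238*m^4 - 6.134*m^3 - 5.934*m^2 - 3.7672*m - 4.3616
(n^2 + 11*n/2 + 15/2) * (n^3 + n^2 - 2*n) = n^5 + 13*n^4/2 + 11*n^3 - 7*n^2/2 - 15*n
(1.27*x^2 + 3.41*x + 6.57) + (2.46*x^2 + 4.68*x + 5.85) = 3.73*x^2 + 8.09*x + 12.42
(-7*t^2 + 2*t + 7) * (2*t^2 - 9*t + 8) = -14*t^4 + 67*t^3 - 60*t^2 - 47*t + 56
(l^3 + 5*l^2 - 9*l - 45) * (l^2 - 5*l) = l^5 - 34*l^3 + 225*l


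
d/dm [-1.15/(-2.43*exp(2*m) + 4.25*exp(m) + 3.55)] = (4.8875 - 5.589*exp(m))*exp(m)/(-2.43*exp(2*m) + 4.25*exp(m) + 3.55)^2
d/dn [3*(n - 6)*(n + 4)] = 6*n - 6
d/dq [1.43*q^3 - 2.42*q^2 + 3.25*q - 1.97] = 4.29*q^2 - 4.84*q + 3.25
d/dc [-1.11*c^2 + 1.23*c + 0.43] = 1.23 - 2.22*c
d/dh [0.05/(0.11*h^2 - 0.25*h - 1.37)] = (0.0125 - 0.011*h)/(-0.11*h^2 + 0.25*h + 1.37)^2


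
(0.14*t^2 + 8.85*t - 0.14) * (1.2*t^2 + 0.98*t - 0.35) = 0.168*t^4 + 10.7572*t^3 + 8.456*t^2 - 3.2347*t + 0.049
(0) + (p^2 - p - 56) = p^2 - p - 56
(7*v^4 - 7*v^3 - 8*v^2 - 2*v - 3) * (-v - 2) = -7*v^5 - 7*v^4 + 22*v^3 + 18*v^2 + 7*v + 6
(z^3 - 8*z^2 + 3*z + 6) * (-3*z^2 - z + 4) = -3*z^5 + 23*z^4 + 3*z^3 - 53*z^2 + 6*z + 24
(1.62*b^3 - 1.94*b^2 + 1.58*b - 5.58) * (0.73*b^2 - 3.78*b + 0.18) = 1.1826*b^5 - 7.5398*b^4 + 8.7782*b^3 - 10.395*b^2 + 21.3768*b - 1.0044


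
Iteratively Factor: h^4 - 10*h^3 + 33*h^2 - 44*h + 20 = (h - 5)*(h^3 - 5*h^2 + 8*h - 4) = (h - 5)*(h - 2)*(h^2 - 3*h + 2) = (h - 5)*(h - 2)*(h - 1)*(h - 2)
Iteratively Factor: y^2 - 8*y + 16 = (y - 4)*(y - 4)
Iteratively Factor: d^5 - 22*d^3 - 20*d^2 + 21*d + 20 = (d + 1)*(d^4 - d^3 - 21*d^2 + d + 20) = (d + 1)*(d + 4)*(d^3 - 5*d^2 - d + 5) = (d - 5)*(d + 1)*(d + 4)*(d^2 - 1) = (d - 5)*(d + 1)^2*(d + 4)*(d - 1)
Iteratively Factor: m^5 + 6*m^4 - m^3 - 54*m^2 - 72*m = (m + 4)*(m^4 + 2*m^3 - 9*m^2 - 18*m) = (m - 3)*(m + 4)*(m^3 + 5*m^2 + 6*m) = (m - 3)*(m + 2)*(m + 4)*(m^2 + 3*m) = (m - 3)*(m + 2)*(m + 3)*(m + 4)*(m)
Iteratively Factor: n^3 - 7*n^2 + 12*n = (n - 3)*(n^2 - 4*n) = (n - 4)*(n - 3)*(n)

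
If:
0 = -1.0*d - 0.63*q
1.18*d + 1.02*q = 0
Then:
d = 0.00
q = 0.00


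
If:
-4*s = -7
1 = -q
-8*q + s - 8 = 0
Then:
No Solution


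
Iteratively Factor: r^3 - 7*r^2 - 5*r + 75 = (r - 5)*(r^2 - 2*r - 15) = (r - 5)*(r + 3)*(r - 5)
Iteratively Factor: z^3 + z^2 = (z)*(z^2 + z) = z*(z + 1)*(z)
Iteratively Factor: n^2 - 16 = (n + 4)*(n - 4)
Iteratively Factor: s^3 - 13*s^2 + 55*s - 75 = (s - 5)*(s^2 - 8*s + 15) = (s - 5)*(s - 3)*(s - 5)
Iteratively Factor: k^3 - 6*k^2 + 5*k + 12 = (k - 3)*(k^2 - 3*k - 4) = (k - 3)*(k + 1)*(k - 4)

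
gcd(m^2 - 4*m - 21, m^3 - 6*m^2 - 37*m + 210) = m - 7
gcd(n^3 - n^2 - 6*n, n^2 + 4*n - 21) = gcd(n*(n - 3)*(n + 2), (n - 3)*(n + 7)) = n - 3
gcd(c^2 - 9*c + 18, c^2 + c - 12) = c - 3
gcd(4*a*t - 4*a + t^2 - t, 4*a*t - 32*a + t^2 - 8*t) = 4*a + t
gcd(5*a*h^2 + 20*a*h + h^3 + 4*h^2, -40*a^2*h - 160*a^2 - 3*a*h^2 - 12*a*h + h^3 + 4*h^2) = 5*a*h + 20*a + h^2 + 4*h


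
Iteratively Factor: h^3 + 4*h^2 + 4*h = (h)*(h^2 + 4*h + 4) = h*(h + 2)*(h + 2)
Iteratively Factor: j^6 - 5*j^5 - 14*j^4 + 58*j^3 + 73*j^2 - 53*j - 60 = (j + 1)*(j^5 - 6*j^4 - 8*j^3 + 66*j^2 + 7*j - 60) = (j + 1)^2*(j^4 - 7*j^3 - j^2 + 67*j - 60) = (j + 1)^2*(j + 3)*(j^3 - 10*j^2 + 29*j - 20) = (j - 5)*(j + 1)^2*(j + 3)*(j^2 - 5*j + 4) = (j - 5)*(j - 4)*(j + 1)^2*(j + 3)*(j - 1)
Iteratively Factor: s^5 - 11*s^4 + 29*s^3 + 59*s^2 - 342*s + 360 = (s - 3)*(s^4 - 8*s^3 + 5*s^2 + 74*s - 120) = (s - 5)*(s - 3)*(s^3 - 3*s^2 - 10*s + 24) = (s - 5)*(s - 3)*(s + 3)*(s^2 - 6*s + 8) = (s - 5)*(s - 4)*(s - 3)*(s + 3)*(s - 2)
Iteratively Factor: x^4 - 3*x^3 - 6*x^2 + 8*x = (x - 1)*(x^3 - 2*x^2 - 8*x) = (x - 4)*(x - 1)*(x^2 + 2*x) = (x - 4)*(x - 1)*(x + 2)*(x)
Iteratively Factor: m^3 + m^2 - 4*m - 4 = (m + 1)*(m^2 - 4) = (m + 1)*(m + 2)*(m - 2)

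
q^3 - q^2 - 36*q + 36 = (q - 6)*(q - 1)*(q + 6)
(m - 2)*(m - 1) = m^2 - 3*m + 2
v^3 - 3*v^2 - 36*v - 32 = (v - 8)*(v + 1)*(v + 4)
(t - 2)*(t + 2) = t^2 - 4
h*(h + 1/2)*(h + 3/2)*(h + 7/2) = h^4 + 11*h^3/2 + 31*h^2/4 + 21*h/8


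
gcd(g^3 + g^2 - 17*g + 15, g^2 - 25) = g + 5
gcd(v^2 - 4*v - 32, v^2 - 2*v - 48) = v - 8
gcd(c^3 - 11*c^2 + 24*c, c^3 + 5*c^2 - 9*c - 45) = c - 3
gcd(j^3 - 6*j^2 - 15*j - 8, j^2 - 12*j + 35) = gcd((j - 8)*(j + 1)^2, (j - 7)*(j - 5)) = 1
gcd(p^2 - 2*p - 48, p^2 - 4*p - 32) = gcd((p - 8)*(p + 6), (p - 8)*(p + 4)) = p - 8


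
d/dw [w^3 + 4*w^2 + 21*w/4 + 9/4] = 3*w^2 + 8*w + 21/4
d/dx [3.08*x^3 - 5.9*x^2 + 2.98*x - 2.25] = 9.24*x^2 - 11.8*x + 2.98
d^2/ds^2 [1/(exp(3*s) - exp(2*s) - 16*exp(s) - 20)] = (9*exp(3*s) - 47*exp(2*s) + 124*exp(s) - 80)*exp(s)/(exp(7*s) - 7*exp(6*s) - 21*exp(5*s) + 147*exp(4*s) + 336*exp(3*s) - 840*exp(2*s) - 2800*exp(s) - 2000)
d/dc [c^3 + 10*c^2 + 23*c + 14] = 3*c^2 + 20*c + 23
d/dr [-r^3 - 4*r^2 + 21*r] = -3*r^2 - 8*r + 21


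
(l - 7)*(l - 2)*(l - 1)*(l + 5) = l^4 - 5*l^3 - 27*l^2 + 101*l - 70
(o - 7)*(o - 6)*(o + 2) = o^3 - 11*o^2 + 16*o + 84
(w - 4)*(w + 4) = w^2 - 16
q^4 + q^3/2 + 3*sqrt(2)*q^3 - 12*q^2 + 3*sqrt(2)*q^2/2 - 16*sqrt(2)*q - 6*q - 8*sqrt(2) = (q + 1/2)*(q - 2*sqrt(2))*(q + sqrt(2))*(q + 4*sqrt(2))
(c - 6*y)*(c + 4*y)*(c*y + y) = c^3*y - 2*c^2*y^2 + c^2*y - 24*c*y^3 - 2*c*y^2 - 24*y^3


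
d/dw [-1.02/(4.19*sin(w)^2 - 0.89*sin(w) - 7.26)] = (8.5476*sin(w) - 0.9078)*cos(w)/(-4.19*sin(w)^2 + 0.89*sin(w) + 7.26)^2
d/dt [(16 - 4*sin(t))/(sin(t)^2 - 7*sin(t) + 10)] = 4*(sin(t)^2 - 8*sin(t) + 18)*cos(t)/(sin(t)^2 - 7*sin(t) + 10)^2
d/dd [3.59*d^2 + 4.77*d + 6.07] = 7.18*d + 4.77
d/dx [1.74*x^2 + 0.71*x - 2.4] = 3.48*x + 0.71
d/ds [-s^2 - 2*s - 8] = -2*s - 2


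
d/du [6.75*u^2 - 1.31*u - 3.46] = 13.5*u - 1.31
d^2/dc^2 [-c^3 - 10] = -6*c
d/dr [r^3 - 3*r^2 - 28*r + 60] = 3*r^2 - 6*r - 28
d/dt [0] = 0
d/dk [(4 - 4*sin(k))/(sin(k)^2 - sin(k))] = 4*cos(k)/sin(k)^2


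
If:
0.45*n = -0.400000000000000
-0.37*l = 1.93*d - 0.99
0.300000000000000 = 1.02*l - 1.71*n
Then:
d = 0.74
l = -1.20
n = -0.89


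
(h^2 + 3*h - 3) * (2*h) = 2*h^3 + 6*h^2 - 6*h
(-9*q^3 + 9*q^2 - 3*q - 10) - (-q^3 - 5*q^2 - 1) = -8*q^3 + 14*q^2 - 3*q - 9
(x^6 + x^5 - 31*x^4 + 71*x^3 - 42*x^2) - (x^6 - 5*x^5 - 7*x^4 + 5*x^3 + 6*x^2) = 6*x^5 - 24*x^4 + 66*x^3 - 48*x^2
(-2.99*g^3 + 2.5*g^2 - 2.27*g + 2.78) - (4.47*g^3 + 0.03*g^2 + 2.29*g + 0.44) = -7.46*g^3 + 2.47*g^2 - 4.56*g + 2.34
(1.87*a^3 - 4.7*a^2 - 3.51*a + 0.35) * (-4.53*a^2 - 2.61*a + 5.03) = -8.4711*a^5 + 16.4103*a^4 + 37.5734*a^3 - 16.0654*a^2 - 18.5688*a + 1.7605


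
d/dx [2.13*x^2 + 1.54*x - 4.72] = 4.26*x + 1.54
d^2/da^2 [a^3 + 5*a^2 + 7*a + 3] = 6*a + 10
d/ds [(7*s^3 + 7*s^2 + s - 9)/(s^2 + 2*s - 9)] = (7*s^4 + 28*s^3 - 176*s^2 - 108*s + 9)/(s^4 + 4*s^3 - 14*s^2 - 36*s + 81)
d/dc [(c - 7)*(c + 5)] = 2*c - 2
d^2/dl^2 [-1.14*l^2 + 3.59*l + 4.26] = -2.28000000000000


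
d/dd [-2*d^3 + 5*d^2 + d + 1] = -6*d^2 + 10*d + 1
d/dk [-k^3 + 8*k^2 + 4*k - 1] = -3*k^2 + 16*k + 4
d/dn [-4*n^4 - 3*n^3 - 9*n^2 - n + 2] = -16*n^3 - 9*n^2 - 18*n - 1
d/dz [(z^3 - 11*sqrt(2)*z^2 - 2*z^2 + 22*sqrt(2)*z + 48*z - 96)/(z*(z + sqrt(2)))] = (z^4 + 2*sqrt(2)*z^3 - 70*z^2 - 24*sqrt(2)*z^2 + 192*z + 96*sqrt(2))/(z^2*(z^2 + 2*sqrt(2)*z + 2))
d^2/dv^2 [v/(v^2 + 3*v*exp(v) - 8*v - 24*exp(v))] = (2*v*(3*v*exp(v) + 2*v - 21*exp(v) - 8)^2 + (v^2 + 3*v*exp(v) - 8*v - 24*exp(v))*(-v*(3*v*exp(v) - 18*exp(v) + 2) - 6*v*exp(v) - 4*v + 42*exp(v) + 16))/(v^2 + 3*v*exp(v) - 8*v - 24*exp(v))^3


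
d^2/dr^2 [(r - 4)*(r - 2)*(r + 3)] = 6*r - 6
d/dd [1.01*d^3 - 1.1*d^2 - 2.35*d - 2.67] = 3.03*d^2 - 2.2*d - 2.35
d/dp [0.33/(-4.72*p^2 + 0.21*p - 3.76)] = (3.1152*p - 0.0693)/(4.72*p^2 - 0.21*p + 3.76)^2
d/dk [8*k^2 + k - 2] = 16*k + 1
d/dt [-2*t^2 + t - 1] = 1 - 4*t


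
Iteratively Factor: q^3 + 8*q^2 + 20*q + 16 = (q + 2)*(q^2 + 6*q + 8) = (q + 2)*(q + 4)*(q + 2)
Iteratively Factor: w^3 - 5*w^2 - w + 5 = (w + 1)*(w^2 - 6*w + 5) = (w - 5)*(w + 1)*(w - 1)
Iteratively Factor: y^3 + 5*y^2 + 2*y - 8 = (y + 4)*(y^2 + y - 2) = (y + 2)*(y + 4)*(y - 1)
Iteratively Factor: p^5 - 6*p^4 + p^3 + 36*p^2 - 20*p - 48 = (p + 1)*(p^4 - 7*p^3 + 8*p^2 + 28*p - 48) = (p - 4)*(p + 1)*(p^3 - 3*p^2 - 4*p + 12) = (p - 4)*(p + 1)*(p + 2)*(p^2 - 5*p + 6) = (p - 4)*(p - 2)*(p + 1)*(p + 2)*(p - 3)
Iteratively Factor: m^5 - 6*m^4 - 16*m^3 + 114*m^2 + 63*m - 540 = (m - 4)*(m^4 - 2*m^3 - 24*m^2 + 18*m + 135) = (m - 4)*(m + 3)*(m^3 - 5*m^2 - 9*m + 45) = (m - 5)*(m - 4)*(m + 3)*(m^2 - 9) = (m - 5)*(m - 4)*(m - 3)*(m + 3)*(m + 3)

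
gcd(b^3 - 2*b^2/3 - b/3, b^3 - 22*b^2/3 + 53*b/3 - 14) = 1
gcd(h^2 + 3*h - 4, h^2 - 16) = h + 4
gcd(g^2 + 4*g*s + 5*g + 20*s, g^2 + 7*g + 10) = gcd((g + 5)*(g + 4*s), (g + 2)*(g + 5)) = g + 5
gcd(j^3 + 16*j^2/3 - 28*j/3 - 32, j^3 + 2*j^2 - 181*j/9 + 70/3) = j + 6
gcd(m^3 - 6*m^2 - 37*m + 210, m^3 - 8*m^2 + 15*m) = m - 5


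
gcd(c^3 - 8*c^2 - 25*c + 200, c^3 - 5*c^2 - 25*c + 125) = c^2 - 25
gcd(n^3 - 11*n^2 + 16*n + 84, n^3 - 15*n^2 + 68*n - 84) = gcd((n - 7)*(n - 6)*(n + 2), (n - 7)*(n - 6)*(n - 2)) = n^2 - 13*n + 42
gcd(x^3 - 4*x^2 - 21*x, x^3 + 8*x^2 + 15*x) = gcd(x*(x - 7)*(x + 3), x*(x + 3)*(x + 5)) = x^2 + 3*x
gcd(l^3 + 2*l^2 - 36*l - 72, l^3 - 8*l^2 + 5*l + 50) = l + 2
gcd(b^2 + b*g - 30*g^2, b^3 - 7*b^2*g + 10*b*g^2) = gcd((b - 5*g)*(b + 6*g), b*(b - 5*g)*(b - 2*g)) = b - 5*g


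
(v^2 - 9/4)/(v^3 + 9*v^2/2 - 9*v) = (v + 3/2)/(v*(v + 6))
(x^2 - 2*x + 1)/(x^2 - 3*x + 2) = (x - 1)/(x - 2)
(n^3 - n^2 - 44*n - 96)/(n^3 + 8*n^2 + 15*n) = (n^2 - 4*n - 32)/(n*(n + 5))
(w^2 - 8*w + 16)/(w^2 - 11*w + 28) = (w - 4)/(w - 7)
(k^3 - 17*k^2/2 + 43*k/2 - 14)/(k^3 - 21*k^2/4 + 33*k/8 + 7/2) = 4*(2*k^2 - 9*k + 7)/(8*k^2 - 10*k - 7)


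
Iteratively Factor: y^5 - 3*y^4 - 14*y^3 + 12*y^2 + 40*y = (y + 2)*(y^4 - 5*y^3 - 4*y^2 + 20*y) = (y - 5)*(y + 2)*(y^3 - 4*y) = y*(y - 5)*(y + 2)*(y^2 - 4) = y*(y - 5)*(y + 2)^2*(y - 2)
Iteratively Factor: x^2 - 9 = (x + 3)*(x - 3)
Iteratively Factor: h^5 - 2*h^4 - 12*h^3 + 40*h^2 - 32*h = (h - 2)*(h^4 - 12*h^2 + 16*h) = (h - 2)^2*(h^3 + 2*h^2 - 8*h) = (h - 2)^2*(h + 4)*(h^2 - 2*h) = (h - 2)^3*(h + 4)*(h)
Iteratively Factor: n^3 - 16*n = (n - 4)*(n^2 + 4*n) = (n - 4)*(n + 4)*(n)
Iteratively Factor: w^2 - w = (w)*(w - 1)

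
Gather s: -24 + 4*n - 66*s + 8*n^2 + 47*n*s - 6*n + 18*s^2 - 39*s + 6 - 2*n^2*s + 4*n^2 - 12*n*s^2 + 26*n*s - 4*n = 12*n^2 - 6*n + s^2*(18 - 12*n) + s*(-2*n^2 + 73*n - 105) - 18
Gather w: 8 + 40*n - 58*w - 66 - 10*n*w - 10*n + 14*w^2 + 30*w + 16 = 30*n + 14*w^2 + w*(-10*n - 28) - 42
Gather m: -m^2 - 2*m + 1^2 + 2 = -m^2 - 2*m + 3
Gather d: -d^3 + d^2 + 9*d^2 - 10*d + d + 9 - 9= -d^3 + 10*d^2 - 9*d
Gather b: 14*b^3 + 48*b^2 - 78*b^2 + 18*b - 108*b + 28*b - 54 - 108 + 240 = 14*b^3 - 30*b^2 - 62*b + 78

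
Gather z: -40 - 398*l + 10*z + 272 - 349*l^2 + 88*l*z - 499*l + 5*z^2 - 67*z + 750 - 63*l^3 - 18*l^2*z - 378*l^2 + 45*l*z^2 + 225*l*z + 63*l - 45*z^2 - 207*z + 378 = -63*l^3 - 727*l^2 - 834*l + z^2*(45*l - 40) + z*(-18*l^2 + 313*l - 264) + 1360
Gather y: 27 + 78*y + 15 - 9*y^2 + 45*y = -9*y^2 + 123*y + 42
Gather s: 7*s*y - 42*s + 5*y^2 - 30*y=s*(7*y - 42) + 5*y^2 - 30*y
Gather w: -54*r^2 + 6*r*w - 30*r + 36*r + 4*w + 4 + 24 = -54*r^2 + 6*r + w*(6*r + 4) + 28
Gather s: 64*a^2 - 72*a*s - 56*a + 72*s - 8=64*a^2 - 56*a + s*(72 - 72*a) - 8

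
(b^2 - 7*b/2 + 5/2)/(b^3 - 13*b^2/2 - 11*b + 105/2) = (b - 1)/(b^2 - 4*b - 21)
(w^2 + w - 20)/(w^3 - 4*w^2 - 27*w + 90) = (w - 4)/(w^2 - 9*w + 18)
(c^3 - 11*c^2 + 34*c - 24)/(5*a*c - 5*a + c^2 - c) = (c^2 - 10*c + 24)/(5*a + c)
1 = 1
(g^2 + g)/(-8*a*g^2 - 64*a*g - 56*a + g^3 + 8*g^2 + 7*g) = -g/(8*a*g + 56*a - g^2 - 7*g)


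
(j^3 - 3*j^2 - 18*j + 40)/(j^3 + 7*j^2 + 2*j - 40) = (j - 5)/(j + 5)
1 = 1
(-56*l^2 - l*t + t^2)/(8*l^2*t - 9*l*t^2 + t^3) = (7*l + t)/(t*(-l + t))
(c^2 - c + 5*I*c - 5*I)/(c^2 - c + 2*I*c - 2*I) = (c + 5*I)/(c + 2*I)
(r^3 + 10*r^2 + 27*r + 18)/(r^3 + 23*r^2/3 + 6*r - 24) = 3*(r + 1)/(3*r - 4)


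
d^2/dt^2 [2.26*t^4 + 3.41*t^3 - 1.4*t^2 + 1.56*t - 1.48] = 27.12*t^2 + 20.46*t - 2.8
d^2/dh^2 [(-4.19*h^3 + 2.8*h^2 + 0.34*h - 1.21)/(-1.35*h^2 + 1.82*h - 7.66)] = (1.4210854715202e-14*h^5 - 2.8421709430404e-14*h^4 - 73.898168*h^3 - 163.521618*h^2 + 1478.362404*h - 355.072588)/(2.460375*h^6 - 9.95085*h^5 + 55.29627*h^4 - 118.952288*h^3 + 313.755132*h^2 - 320.368776*h + 449.455096)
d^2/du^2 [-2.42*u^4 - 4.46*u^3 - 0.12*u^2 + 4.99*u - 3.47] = -29.04*u^2 - 26.76*u - 0.24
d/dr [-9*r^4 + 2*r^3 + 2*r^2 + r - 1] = -36*r^3 + 6*r^2 + 4*r + 1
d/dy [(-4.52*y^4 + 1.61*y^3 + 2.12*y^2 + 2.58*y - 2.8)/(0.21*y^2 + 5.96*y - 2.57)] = (-1.8984*y^5 - 80.4795*y^4 + 65.6568*y^3 - 0.319699999999999*y^2 - 9.7208*y + 10.0574)/(0.0441*y^4 + 2.5032*y^3 + 34.4422*y^2 - 30.6344*y + 6.6049)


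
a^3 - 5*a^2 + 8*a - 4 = (a - 2)^2*(a - 1)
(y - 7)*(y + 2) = y^2 - 5*y - 14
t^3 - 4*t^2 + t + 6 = (t - 3)*(t - 2)*(t + 1)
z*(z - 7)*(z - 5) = z^3 - 12*z^2 + 35*z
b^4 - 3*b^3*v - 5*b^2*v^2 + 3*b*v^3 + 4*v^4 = (b - 4*v)*(b - v)*(b + v)^2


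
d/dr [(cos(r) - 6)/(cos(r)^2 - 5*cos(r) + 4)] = (cos(r)^2 - 12*cos(r) + 26)*sin(r)/(cos(r)^2 - 5*cos(r) + 4)^2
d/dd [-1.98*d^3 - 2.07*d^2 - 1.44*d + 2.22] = -5.94*d^2 - 4.14*d - 1.44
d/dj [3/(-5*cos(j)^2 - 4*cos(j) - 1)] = -6*(5*cos(j) + 2)*sin(j)/(5*cos(j)^2 + 4*cos(j) + 1)^2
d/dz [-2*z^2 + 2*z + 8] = 2 - 4*z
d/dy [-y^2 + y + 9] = 1 - 2*y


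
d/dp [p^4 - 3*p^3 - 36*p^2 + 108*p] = 4*p^3 - 9*p^2 - 72*p + 108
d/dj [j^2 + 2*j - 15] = 2*j + 2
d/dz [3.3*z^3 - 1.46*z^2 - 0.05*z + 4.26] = 9.9*z^2 - 2.92*z - 0.05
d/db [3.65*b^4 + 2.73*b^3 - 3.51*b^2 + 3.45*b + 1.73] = 14.6*b^3 + 8.19*b^2 - 7.02*b + 3.45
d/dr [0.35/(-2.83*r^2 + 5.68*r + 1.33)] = (1.981*r - 1.988)/(-2.83*r^2 + 5.68*r + 1.33)^2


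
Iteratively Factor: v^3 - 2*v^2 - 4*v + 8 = (v - 2)*(v^2 - 4) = (v - 2)^2*(v + 2)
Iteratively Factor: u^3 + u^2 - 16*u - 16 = (u - 4)*(u^2 + 5*u + 4) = (u - 4)*(u + 4)*(u + 1)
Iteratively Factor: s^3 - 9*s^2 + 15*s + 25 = (s - 5)*(s^2 - 4*s - 5) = (s - 5)^2*(s + 1)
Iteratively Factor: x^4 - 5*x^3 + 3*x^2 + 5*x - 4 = (x - 4)*(x^3 - x^2 - x + 1) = (x - 4)*(x - 1)*(x^2 - 1) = (x - 4)*(x - 1)*(x + 1)*(x - 1)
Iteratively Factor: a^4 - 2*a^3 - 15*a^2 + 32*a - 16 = (a - 4)*(a^3 + 2*a^2 - 7*a + 4) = (a - 4)*(a + 4)*(a^2 - 2*a + 1) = (a - 4)*(a - 1)*(a + 4)*(a - 1)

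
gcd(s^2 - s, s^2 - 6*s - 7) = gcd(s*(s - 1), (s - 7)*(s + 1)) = 1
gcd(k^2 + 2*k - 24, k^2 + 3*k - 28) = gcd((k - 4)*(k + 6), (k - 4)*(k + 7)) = k - 4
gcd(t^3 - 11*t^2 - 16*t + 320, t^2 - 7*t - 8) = t - 8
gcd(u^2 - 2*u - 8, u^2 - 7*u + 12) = u - 4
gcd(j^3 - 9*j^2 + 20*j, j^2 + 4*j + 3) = 1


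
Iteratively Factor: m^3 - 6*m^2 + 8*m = (m - 2)*(m^2 - 4*m) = m*(m - 2)*(m - 4)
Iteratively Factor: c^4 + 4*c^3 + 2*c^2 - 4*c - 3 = (c - 1)*(c^3 + 5*c^2 + 7*c + 3) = (c - 1)*(c + 1)*(c^2 + 4*c + 3) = (c - 1)*(c + 1)*(c + 3)*(c + 1)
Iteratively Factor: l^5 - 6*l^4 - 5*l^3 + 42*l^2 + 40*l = (l - 5)*(l^4 - l^3 - 10*l^2 - 8*l) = (l - 5)*(l + 2)*(l^3 - 3*l^2 - 4*l) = l*(l - 5)*(l + 2)*(l^2 - 3*l - 4) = l*(l - 5)*(l - 4)*(l + 2)*(l + 1)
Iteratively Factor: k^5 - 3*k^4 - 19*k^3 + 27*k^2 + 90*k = (k + 2)*(k^4 - 5*k^3 - 9*k^2 + 45*k) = (k - 5)*(k + 2)*(k^3 - 9*k) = (k - 5)*(k + 2)*(k + 3)*(k^2 - 3*k) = (k - 5)*(k - 3)*(k + 2)*(k + 3)*(k)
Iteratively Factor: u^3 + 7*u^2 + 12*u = (u + 3)*(u^2 + 4*u) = (u + 3)*(u + 4)*(u)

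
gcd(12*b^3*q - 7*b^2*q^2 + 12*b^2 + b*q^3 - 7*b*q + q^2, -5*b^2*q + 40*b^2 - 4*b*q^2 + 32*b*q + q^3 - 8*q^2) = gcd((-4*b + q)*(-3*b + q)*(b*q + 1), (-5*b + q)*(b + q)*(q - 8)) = 1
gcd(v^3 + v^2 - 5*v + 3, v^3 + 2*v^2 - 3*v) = v^2 + 2*v - 3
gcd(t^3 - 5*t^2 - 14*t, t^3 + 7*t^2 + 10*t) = t^2 + 2*t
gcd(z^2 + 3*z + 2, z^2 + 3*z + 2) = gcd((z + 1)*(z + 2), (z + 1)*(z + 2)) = z^2 + 3*z + 2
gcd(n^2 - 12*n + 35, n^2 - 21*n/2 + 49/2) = n - 7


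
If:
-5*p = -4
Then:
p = 4/5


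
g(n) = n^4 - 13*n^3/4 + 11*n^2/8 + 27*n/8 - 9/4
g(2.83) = 8.79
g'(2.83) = 23.73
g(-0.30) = -3.04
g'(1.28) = -0.69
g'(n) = 4*n^3 - 39*n^2/4 + 11*n/4 + 27/8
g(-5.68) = 1659.37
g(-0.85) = -1.61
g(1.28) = 0.19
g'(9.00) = 2154.38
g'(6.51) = 711.65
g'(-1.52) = -37.38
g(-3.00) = 168.75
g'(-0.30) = 1.56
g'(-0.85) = -8.46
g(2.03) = 0.06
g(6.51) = 977.41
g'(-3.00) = -200.62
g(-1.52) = 12.55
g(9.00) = 4331.25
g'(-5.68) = -1059.81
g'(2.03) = 2.24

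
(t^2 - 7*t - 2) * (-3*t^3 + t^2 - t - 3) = -3*t^5 + 22*t^4 - 2*t^3 + 2*t^2 + 23*t + 6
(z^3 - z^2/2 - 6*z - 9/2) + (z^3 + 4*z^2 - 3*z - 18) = 2*z^3 + 7*z^2/2 - 9*z - 45/2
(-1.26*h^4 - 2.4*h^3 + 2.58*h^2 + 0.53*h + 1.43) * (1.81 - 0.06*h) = 0.0756*h^5 - 2.1366*h^4 - 4.4988*h^3 + 4.638*h^2 + 0.8735*h + 2.5883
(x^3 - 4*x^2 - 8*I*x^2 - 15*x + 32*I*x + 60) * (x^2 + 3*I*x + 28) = x^5 - 4*x^4 - 5*I*x^4 + 37*x^3 + 20*I*x^3 - 148*x^2 - 269*I*x^2 - 420*x + 1076*I*x + 1680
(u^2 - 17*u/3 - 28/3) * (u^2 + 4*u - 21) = u^4 - 5*u^3/3 - 53*u^2 + 245*u/3 + 196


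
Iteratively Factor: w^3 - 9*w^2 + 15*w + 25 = (w + 1)*(w^2 - 10*w + 25) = (w - 5)*(w + 1)*(w - 5)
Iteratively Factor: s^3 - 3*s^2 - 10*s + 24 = (s + 3)*(s^2 - 6*s + 8) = (s - 2)*(s + 3)*(s - 4)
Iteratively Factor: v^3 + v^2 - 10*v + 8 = (v - 1)*(v^2 + 2*v - 8) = (v - 2)*(v - 1)*(v + 4)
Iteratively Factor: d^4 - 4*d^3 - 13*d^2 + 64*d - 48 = (d + 4)*(d^3 - 8*d^2 + 19*d - 12) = (d - 1)*(d + 4)*(d^2 - 7*d + 12) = (d - 3)*(d - 1)*(d + 4)*(d - 4)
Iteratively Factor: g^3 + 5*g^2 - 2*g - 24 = (g + 3)*(g^2 + 2*g - 8) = (g + 3)*(g + 4)*(g - 2)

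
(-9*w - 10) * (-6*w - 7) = 54*w^2 + 123*w + 70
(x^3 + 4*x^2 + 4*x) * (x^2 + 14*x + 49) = x^5 + 18*x^4 + 109*x^3 + 252*x^2 + 196*x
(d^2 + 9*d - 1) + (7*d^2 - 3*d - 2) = 8*d^2 + 6*d - 3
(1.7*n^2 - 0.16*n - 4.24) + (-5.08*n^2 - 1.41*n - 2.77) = -3.38*n^2 - 1.57*n - 7.01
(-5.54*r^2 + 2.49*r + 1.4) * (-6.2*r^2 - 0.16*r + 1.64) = 34.348*r^4 - 14.5516*r^3 - 18.164*r^2 + 3.8596*r + 2.296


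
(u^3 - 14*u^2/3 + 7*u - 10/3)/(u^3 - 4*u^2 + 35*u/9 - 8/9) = 3*(3*u^2 - 11*u + 10)/(9*u^2 - 27*u + 8)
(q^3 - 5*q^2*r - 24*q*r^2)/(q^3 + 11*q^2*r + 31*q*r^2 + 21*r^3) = q*(q - 8*r)/(q^2 + 8*q*r + 7*r^2)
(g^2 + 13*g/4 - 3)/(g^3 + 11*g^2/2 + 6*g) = (4*g - 3)/(2*g*(2*g + 3))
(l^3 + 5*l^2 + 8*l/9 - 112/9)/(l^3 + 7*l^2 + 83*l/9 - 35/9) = (3*l^2 + 8*l - 16)/(3*l^2 + 14*l - 5)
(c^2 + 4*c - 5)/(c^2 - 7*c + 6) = (c + 5)/(c - 6)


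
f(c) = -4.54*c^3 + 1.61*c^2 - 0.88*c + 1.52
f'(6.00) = -471.88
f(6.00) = -926.44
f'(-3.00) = -133.12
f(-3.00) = 141.23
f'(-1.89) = -55.62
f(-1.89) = 39.59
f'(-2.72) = -110.40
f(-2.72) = 107.19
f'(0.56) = -3.35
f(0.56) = 0.73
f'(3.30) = -138.58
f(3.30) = -147.01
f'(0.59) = -3.72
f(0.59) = 0.63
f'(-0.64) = -8.52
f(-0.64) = 3.93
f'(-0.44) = -4.93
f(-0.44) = 2.61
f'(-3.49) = -178.01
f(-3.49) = 217.19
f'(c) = -13.62*c^2 + 3.22*c - 0.88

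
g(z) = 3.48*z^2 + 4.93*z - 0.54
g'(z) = 6.96*z + 4.93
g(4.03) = 75.85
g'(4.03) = 32.98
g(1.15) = 9.73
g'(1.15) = 12.93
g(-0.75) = -2.28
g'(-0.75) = -0.29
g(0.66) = 4.23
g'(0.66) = 9.52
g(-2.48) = 8.64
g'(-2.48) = -12.33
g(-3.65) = 27.83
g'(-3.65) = -20.47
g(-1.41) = -0.57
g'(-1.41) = -4.88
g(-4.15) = 38.93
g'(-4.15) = -23.95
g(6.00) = 154.32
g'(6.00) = 46.69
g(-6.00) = 95.16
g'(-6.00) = -36.83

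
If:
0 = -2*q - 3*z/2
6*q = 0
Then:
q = 0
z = 0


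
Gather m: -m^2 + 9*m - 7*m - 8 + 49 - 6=-m^2 + 2*m + 35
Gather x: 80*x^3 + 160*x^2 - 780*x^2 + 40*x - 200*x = 80*x^3 - 620*x^2 - 160*x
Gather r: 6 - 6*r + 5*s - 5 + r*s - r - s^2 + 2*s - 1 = r*(s - 7) - s^2 + 7*s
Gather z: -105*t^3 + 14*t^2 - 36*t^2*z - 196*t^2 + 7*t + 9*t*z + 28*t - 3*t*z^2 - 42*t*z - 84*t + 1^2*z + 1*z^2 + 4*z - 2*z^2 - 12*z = -105*t^3 - 182*t^2 - 49*t + z^2*(-3*t - 1) + z*(-36*t^2 - 33*t - 7)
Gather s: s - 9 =s - 9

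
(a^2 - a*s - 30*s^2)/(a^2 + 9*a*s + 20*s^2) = (a - 6*s)/(a + 4*s)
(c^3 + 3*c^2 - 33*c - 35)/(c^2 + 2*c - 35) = c + 1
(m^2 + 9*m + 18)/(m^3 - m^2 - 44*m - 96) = (m + 6)/(m^2 - 4*m - 32)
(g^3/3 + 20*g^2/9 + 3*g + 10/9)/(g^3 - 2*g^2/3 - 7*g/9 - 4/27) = 3*(3*g^3 + 20*g^2 + 27*g + 10)/(27*g^3 - 18*g^2 - 21*g - 4)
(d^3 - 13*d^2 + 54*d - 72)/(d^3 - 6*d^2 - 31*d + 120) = (d^2 - 10*d + 24)/(d^2 - 3*d - 40)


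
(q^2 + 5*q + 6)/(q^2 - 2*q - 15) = (q + 2)/(q - 5)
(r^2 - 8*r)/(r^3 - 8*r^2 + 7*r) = (r - 8)/(r^2 - 8*r + 7)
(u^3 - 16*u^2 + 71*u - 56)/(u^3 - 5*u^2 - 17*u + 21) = (u - 8)/(u + 3)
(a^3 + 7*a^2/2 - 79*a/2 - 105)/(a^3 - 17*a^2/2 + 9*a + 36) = (2*a^2 + 19*a + 35)/(2*a^2 - 5*a - 12)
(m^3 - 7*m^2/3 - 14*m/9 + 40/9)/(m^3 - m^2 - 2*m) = (m^2 - m/3 - 20/9)/(m*(m + 1))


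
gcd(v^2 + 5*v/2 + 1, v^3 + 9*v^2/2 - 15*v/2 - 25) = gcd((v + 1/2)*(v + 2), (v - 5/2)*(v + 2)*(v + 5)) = v + 2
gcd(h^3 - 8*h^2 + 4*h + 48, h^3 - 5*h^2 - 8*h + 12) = h^2 - 4*h - 12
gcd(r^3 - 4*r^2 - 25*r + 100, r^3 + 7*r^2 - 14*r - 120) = r^2 + r - 20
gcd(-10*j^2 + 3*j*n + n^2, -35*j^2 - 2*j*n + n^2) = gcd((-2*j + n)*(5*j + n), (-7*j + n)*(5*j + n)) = 5*j + n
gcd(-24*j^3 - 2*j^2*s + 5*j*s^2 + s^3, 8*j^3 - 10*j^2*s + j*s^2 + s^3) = -8*j^2 + 2*j*s + s^2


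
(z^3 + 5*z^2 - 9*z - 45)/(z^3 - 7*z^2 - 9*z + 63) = (z + 5)/(z - 7)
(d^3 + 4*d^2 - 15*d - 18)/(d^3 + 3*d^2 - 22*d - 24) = (d - 3)/(d - 4)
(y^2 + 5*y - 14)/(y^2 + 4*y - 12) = (y + 7)/(y + 6)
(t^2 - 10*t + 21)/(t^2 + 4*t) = (t^2 - 10*t + 21)/(t*(t + 4))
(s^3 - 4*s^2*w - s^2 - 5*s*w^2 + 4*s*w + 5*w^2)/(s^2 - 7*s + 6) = (s^2 - 4*s*w - 5*w^2)/(s - 6)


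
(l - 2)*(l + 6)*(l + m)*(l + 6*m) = l^4 + 7*l^3*m + 4*l^3 + 6*l^2*m^2 + 28*l^2*m - 12*l^2 + 24*l*m^2 - 84*l*m - 72*m^2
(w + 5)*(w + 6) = w^2 + 11*w + 30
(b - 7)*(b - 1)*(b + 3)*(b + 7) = b^4 + 2*b^3 - 52*b^2 - 98*b + 147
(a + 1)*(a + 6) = a^2 + 7*a + 6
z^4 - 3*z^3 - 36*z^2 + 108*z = z*(z - 6)*(z - 3)*(z + 6)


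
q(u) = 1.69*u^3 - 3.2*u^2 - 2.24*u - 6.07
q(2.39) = -6.63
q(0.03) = -6.14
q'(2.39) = 11.42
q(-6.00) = -472.87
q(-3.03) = -75.67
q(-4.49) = -213.50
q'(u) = 5.07*u^2 - 6.4*u - 2.24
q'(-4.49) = 128.71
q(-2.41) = -42.91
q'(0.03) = -2.43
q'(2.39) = 11.42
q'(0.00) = -2.24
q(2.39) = -6.63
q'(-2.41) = 42.63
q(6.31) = 276.98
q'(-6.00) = 218.68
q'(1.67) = 1.21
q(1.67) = -10.86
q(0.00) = -6.07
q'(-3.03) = 63.70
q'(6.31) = 159.24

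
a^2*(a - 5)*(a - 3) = a^4 - 8*a^3 + 15*a^2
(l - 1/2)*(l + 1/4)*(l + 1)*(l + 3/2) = l^4 + 9*l^3/4 + 3*l^2/4 - 11*l/16 - 3/16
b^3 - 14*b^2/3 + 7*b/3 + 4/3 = (b - 4)*(b - 1)*(b + 1/3)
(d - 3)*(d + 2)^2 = d^3 + d^2 - 8*d - 12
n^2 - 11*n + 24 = (n - 8)*(n - 3)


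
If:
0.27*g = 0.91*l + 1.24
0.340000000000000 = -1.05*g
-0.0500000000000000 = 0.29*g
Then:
No Solution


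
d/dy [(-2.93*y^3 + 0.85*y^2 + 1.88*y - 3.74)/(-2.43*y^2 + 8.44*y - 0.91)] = (7.1199*y^4 - 49.4584*y^3 + 19.7413*y^2 - 19.7234*y + 29.8548)/(5.9049*y^4 - 41.0184*y^3 + 75.6562*y^2 - 15.3608*y + 0.8281)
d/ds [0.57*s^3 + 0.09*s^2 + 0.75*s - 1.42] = 1.71*s^2 + 0.18*s + 0.75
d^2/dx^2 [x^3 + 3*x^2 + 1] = 6*x + 6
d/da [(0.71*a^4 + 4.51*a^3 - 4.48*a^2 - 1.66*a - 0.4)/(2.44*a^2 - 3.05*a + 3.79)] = (3.4648*a^5 + 4.5079*a^4 - 16.7474*a^3 + 68.9931*a^2 - 32.0064*a - 7.5114)/(5.9536*a^4 - 14.884*a^3 + 27.7977*a^2 - 23.119*a + 14.3641)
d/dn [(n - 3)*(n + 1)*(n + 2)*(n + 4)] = 4*n^3 + 12*n^2 - 14*n - 34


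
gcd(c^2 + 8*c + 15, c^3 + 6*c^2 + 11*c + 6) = c + 3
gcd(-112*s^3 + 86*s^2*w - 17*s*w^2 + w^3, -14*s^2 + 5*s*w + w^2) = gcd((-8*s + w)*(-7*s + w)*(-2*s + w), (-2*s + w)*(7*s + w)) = 2*s - w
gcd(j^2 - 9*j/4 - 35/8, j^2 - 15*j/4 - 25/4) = j + 5/4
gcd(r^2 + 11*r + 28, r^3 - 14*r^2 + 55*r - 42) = 1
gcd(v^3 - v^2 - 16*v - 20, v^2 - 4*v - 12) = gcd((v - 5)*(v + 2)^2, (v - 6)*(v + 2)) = v + 2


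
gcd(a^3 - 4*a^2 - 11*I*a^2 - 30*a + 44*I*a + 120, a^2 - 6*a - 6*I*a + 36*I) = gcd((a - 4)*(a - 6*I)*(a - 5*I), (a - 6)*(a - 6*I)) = a - 6*I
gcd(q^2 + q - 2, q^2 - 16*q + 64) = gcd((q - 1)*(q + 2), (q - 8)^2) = 1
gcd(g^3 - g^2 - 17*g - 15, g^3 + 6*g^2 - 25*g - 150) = g - 5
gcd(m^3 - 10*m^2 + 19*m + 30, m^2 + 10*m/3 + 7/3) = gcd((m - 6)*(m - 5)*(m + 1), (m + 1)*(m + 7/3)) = m + 1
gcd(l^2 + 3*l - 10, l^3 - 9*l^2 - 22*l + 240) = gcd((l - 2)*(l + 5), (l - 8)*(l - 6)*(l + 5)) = l + 5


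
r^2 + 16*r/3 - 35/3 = (r - 5/3)*(r + 7)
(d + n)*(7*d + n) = 7*d^2 + 8*d*n + n^2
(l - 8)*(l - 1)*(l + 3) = l^3 - 6*l^2 - 19*l + 24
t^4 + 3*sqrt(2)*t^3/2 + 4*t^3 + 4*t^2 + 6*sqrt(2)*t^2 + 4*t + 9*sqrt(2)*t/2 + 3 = (t + 1)*(t + 3)*(t + sqrt(2)/2)*(t + sqrt(2))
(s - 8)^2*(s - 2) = s^3 - 18*s^2 + 96*s - 128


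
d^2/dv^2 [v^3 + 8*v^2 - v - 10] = 6*v + 16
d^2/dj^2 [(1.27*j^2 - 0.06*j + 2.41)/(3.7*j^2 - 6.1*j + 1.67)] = (55.6850000000001*j^3 + 150.87342*j^2 - 324.13776*j + 155.430786)/(50.653*j^6 - 250.527*j^5 + 481.6179*j^4 - 453.1324*j^3 + 217.37889*j^2 - 51.03687*j + 4.657463)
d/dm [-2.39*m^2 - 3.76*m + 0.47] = -4.78*m - 3.76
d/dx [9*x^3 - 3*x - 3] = 27*x^2 - 3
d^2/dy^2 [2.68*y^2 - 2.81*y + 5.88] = 5.36000000000000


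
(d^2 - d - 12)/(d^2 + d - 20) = (d + 3)/(d + 5)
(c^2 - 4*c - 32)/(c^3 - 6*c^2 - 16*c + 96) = (c - 8)/(c^2 - 10*c + 24)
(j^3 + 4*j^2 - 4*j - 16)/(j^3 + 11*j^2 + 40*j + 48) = (j^2 - 4)/(j^2 + 7*j + 12)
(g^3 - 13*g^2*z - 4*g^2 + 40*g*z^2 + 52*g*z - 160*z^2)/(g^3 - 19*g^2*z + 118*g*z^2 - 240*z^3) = (4 - g)/(-g + 6*z)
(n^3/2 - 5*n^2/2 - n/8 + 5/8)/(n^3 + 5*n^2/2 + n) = (2*n^2 - 11*n + 5)/(4*n*(n + 2))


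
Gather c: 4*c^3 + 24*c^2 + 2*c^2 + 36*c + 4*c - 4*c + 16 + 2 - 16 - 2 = 4*c^3 + 26*c^2 + 36*c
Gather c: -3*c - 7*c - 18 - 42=-10*c - 60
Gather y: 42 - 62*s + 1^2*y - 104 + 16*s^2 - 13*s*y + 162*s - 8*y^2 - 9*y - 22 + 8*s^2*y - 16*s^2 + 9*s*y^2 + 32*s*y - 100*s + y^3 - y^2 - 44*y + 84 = y^3 + y^2*(9*s - 9) + y*(8*s^2 + 19*s - 52)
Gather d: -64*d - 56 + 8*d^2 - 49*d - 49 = 8*d^2 - 113*d - 105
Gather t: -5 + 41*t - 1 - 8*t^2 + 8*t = -8*t^2 + 49*t - 6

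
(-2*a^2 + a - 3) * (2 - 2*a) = 4*a^3 - 6*a^2 + 8*a - 6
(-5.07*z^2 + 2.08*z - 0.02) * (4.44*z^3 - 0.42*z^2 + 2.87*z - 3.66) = -22.5108*z^5 + 11.3646*z^4 - 15.5133*z^3 + 24.5342*z^2 - 7.6702*z + 0.0732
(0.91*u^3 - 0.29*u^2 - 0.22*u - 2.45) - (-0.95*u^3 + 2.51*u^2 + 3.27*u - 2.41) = 1.86*u^3 - 2.8*u^2 - 3.49*u - 0.04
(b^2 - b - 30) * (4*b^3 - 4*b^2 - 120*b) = 4*b^5 - 8*b^4 - 236*b^3 + 240*b^2 + 3600*b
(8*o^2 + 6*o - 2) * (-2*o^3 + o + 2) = -16*o^5 - 12*o^4 + 12*o^3 + 22*o^2 + 10*o - 4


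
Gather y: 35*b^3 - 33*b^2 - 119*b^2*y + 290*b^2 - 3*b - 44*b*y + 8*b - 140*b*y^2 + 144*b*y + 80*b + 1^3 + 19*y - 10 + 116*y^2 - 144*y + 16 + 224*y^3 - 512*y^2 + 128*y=35*b^3 + 257*b^2 + 85*b + 224*y^3 + y^2*(-140*b - 396) + y*(-119*b^2 + 100*b + 3) + 7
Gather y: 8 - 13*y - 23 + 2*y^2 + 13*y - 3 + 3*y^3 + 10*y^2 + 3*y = 3*y^3 + 12*y^2 + 3*y - 18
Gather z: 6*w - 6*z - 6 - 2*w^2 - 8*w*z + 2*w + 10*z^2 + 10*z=-2*w^2 + 8*w + 10*z^2 + z*(4 - 8*w) - 6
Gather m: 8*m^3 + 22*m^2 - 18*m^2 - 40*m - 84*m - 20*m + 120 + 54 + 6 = 8*m^3 + 4*m^2 - 144*m + 180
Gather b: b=b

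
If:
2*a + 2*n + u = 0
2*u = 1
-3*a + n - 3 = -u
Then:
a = -11/16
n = 7/16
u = 1/2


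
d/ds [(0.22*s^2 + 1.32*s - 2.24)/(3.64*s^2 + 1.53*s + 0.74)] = (-4.4682*s^2 + 16.6328*s + 4.404)/(13.2496*s^4 + 11.1384*s^3 + 7.7281*s^2 + 2.2644*s + 0.5476)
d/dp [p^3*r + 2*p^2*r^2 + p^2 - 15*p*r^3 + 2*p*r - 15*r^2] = 3*p^2*r + 4*p*r^2 + 2*p - 15*r^3 + 2*r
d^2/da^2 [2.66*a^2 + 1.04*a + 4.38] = 5.32000000000000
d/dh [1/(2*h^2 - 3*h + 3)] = (3 - 4*h)/(2*h^2 - 3*h + 3)^2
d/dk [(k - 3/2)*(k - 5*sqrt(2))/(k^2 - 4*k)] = 5*(-k^2 + 2*sqrt(2)*k^2 - 6*sqrt(2)*k + 12*sqrt(2))/(2*k^2*(k^2 - 8*k + 16))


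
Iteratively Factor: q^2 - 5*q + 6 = (q - 2)*(q - 3)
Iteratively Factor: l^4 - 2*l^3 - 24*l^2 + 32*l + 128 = (l - 4)*(l^3 + 2*l^2 - 16*l - 32) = (l - 4)^2*(l^2 + 6*l + 8) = (l - 4)^2*(l + 4)*(l + 2)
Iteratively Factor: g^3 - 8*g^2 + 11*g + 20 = (g + 1)*(g^2 - 9*g + 20) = (g - 5)*(g + 1)*(g - 4)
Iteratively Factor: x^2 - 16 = (x - 4)*(x + 4)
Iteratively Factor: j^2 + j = (j)*(j + 1)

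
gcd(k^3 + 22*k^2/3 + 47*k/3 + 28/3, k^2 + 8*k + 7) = k + 1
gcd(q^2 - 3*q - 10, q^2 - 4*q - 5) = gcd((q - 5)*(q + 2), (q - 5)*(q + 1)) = q - 5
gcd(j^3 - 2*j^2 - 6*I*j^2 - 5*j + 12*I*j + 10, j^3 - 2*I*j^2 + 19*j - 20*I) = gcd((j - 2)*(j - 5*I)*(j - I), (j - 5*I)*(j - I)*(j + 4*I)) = j^2 - 6*I*j - 5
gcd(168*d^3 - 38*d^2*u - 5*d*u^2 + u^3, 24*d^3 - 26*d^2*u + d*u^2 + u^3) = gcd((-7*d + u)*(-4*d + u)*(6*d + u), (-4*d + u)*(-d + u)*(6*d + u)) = -24*d^2 + 2*d*u + u^2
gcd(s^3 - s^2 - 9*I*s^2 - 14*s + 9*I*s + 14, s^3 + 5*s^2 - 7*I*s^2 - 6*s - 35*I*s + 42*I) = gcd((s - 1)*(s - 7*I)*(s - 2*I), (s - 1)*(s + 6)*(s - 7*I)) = s^2 + s*(-1 - 7*I) + 7*I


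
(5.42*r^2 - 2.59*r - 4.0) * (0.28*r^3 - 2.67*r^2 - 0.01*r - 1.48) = 1.5176*r^5 - 15.1966*r^4 + 5.7411*r^3 + 2.6843*r^2 + 3.8732*r + 5.92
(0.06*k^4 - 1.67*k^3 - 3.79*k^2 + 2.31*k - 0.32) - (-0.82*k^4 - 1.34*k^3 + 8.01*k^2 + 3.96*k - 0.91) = 0.88*k^4 - 0.33*k^3 - 11.8*k^2 - 1.65*k + 0.59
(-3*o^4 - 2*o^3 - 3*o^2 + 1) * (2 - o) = 3*o^5 - 4*o^4 - o^3 - 6*o^2 - o + 2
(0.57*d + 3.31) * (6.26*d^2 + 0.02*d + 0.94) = 3.5682*d^3 + 20.732*d^2 + 0.602*d + 3.1114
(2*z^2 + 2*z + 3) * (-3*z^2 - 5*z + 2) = -6*z^4 - 16*z^3 - 15*z^2 - 11*z + 6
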